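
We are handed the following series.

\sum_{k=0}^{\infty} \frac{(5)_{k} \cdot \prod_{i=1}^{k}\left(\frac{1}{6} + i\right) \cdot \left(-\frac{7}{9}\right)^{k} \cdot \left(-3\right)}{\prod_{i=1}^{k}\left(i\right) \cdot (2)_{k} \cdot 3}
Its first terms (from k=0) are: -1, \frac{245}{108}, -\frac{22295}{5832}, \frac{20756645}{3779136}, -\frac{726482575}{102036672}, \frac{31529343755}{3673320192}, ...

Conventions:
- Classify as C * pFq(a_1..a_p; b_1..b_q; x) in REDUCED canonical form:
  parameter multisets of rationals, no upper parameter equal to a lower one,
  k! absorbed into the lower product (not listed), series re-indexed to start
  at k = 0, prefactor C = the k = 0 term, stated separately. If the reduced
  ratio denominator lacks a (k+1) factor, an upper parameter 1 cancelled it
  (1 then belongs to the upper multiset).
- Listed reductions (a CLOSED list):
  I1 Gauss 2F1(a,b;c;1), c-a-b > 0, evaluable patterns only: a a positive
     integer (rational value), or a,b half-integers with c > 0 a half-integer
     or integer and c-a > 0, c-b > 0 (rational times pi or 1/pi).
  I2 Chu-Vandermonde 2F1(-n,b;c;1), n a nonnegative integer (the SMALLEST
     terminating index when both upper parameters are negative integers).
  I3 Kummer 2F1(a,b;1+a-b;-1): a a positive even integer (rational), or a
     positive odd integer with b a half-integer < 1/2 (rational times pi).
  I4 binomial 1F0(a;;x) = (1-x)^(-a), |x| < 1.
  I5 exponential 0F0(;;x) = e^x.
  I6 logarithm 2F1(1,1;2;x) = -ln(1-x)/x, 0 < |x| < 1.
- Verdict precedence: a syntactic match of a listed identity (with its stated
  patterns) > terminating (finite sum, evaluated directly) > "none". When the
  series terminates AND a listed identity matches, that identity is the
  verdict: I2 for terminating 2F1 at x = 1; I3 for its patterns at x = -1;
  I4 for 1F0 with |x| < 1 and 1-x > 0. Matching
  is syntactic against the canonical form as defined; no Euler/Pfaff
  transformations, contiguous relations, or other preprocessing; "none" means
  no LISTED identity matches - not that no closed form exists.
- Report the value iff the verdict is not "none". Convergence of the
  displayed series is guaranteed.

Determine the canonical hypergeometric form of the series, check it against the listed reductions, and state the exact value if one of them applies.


With C = -1: the canonical form is 2F1(\frac{7}{6}, 5; 2; -\frac{7}{9}). Verdict: none. Every listed pattern misses the 2F1 form at -\frac{7}{9}, upper {\frac{7}{6}, 5}.

Key observation: from the first term -1: the running product (C = -1) telescopes to a rising factorial.
Term ratio: r(k) = -\frac{7}{9} * (k+\frac{7}{6}) (k+5) / [(k+2) (k+1)] - poly over poly, x = -\frac{7}{9} from leading terms; C = -1 at k = 0.


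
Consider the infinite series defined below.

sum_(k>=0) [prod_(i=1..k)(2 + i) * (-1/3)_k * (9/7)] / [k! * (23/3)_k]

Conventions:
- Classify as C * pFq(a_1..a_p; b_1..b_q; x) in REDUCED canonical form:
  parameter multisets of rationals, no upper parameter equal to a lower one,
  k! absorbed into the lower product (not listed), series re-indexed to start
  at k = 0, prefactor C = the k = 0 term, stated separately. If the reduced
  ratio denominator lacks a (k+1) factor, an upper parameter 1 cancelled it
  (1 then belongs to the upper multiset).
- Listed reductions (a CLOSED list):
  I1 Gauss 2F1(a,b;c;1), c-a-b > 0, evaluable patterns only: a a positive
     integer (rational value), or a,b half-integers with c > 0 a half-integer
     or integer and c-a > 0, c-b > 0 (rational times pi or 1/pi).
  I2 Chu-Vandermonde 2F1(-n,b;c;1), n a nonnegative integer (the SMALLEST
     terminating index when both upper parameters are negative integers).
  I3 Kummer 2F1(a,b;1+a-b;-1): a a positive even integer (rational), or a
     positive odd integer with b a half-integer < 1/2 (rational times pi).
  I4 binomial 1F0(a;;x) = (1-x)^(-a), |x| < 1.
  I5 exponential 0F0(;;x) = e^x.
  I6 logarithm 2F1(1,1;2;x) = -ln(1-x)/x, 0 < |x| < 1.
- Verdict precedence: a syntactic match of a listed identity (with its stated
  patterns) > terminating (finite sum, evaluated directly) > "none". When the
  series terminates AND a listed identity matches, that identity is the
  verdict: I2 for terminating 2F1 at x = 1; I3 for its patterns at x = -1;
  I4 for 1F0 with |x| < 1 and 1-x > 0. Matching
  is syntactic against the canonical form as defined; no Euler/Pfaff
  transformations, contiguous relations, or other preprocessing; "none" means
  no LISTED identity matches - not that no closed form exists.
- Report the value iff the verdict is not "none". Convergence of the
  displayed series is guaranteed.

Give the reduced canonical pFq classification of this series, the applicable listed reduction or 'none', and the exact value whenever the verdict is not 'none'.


Key step: t_0 = 9/7 here, and the running product (C = 9/7) telescopes to a rising factorial.
Adjacent-term ratio: r(k) = 1 * (k-1/3) (k+3) / [(k+23/3) (k+1)] ; factor over Q: parameters, x = 1, and C = 9/7.

x = 1 here; the reduced form reads 2F1, upper {-1/3, 3}, lower {23/3}, C = 9/7. Verdict: Gauss (I1, integer-parameter pattern) fires (x = 1: the Gamma ratio telescopes since c-a-b = 5 > 0 and a = 3 in Z>0). Its exact value is 68/63.


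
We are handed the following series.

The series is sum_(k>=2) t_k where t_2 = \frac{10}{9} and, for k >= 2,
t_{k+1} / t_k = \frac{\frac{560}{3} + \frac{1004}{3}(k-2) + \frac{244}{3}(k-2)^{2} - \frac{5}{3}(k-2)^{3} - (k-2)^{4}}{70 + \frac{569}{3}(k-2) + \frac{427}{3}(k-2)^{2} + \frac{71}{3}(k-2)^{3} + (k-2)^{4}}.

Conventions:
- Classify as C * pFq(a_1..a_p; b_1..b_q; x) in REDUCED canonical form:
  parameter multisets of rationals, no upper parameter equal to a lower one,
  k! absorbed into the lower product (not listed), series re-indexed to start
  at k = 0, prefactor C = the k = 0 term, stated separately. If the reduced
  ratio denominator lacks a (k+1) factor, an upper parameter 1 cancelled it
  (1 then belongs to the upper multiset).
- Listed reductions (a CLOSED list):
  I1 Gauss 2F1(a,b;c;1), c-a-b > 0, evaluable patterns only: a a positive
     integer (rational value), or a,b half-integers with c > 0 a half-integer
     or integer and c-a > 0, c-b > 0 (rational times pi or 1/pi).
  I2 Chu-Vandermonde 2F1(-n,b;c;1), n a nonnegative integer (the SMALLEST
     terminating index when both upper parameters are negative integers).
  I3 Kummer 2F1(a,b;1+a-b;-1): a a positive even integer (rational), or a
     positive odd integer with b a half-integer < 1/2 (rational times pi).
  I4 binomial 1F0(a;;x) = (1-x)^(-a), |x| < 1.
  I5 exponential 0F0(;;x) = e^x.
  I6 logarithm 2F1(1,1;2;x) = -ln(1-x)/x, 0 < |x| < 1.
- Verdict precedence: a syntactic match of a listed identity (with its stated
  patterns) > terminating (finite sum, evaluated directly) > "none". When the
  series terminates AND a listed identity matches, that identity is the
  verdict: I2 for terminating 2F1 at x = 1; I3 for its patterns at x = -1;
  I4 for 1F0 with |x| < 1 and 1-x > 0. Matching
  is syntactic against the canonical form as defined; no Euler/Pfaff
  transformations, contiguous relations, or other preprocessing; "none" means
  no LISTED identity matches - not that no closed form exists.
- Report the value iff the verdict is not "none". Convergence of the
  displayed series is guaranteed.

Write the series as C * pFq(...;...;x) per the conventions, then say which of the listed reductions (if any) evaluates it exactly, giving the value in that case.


With C = \frac{10}{9}: the canonical form is 2F1(-10, 4; 15; -1). Verdict: the Kummer evaluation I3 fires (x = -1; c = 15 equals 1+a-b for upper {-10, 4}: listed pattern). Value: \frac{455}{27}.

The tell: from the first term \frac{10}{9}: roots of the ratio polynomials (prefactor 10/9) are the negated parameters.
Consecutive-term ratio: r(k) = -1 * (k-10) (k+4) / [(k+15) (k+1)] - rational; roots negated = parameters, x = -1, C = \frac{10}{9}.


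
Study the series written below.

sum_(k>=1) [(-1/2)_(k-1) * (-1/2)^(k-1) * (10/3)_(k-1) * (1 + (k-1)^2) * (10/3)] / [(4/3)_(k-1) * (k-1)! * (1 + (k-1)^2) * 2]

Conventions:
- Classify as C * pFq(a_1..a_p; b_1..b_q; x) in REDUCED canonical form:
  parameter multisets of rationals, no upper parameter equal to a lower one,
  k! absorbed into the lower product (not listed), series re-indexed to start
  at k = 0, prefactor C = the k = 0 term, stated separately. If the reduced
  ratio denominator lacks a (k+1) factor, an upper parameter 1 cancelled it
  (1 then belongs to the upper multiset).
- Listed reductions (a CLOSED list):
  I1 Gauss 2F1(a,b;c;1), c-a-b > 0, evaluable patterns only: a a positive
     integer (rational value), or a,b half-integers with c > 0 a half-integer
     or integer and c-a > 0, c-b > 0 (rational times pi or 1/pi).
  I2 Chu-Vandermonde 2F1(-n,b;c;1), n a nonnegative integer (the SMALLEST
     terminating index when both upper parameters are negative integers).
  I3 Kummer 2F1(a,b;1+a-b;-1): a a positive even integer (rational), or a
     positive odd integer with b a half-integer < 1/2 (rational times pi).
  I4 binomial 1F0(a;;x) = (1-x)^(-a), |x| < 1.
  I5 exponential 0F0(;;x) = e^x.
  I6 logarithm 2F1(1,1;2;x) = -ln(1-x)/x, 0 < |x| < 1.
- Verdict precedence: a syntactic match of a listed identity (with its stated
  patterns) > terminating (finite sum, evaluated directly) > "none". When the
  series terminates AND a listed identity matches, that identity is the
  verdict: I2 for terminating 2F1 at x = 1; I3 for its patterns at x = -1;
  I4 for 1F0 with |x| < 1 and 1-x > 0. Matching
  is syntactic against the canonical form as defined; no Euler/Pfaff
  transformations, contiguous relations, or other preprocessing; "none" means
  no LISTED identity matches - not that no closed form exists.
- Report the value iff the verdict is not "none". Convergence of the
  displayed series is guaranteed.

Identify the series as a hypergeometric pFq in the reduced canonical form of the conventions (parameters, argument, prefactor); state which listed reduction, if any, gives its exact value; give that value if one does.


Key observation: t_0 = 5/3 here, and the constant factors (C = 5/3, x = -1/2) combine into one prefactor.
Step ratio: r(k) = (-1/2) * (k-1/2) (k+10/3) / [(k+4/3) (k+1)] ; factor over Q: parameters, x = (-1/2), and C = 5/3.

Canonical form: C = 5/3 times 2F1 with upper {-1/2, 10/3}, lower {4/3}, x = -1/2. Verdict: none. No listed pattern accepts 2F1(-1/2, 10/3; 4/3; -1/2).


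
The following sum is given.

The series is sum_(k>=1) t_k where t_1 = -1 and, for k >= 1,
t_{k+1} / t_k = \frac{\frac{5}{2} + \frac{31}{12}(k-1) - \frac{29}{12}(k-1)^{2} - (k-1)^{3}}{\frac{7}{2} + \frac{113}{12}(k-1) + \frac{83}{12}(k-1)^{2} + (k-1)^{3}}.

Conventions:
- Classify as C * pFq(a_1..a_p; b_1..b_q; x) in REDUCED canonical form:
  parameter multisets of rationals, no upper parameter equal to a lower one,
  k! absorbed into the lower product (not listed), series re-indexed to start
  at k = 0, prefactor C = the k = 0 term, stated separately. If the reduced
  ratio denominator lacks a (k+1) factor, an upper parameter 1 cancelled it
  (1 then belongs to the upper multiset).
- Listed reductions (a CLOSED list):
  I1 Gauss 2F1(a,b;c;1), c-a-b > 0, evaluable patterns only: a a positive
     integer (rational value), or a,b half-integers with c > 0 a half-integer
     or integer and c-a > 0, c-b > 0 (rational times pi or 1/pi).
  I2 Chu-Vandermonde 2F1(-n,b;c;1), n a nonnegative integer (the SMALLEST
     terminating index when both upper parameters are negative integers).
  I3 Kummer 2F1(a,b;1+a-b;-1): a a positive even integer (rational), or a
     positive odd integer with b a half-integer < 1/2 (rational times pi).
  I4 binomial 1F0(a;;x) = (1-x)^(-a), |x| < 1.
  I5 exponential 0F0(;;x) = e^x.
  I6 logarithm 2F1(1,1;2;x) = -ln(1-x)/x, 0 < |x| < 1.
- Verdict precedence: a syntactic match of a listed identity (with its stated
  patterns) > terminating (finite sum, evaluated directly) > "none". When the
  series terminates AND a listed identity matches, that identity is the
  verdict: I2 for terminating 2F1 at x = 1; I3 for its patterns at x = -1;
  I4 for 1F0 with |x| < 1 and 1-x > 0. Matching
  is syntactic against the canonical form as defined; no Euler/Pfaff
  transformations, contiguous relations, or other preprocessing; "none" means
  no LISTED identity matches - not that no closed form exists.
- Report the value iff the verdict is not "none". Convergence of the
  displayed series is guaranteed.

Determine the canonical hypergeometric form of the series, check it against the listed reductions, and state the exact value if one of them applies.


With C = -1: the canonical form is 2F1(-\frac{5}{4}, 3; \frac{21}{4}; -1). Verdict: none - at argument -1 the multisets {-\frac{5}{4}, 3} ; {\frac{21}{4}} match no listed identity.

The tell: t_0 being -1, the ratio is unreduced: k + 2/3 divides both sides (C = -1, x = -1).
Consecutive-term ratio: r(k) = -1 * (k-\frac{5}{4}) (k+3) / [(k+\frac{21}{4}) (k+1)] - rational in k, leading ratio -1; with t_0 = -1, classification follows.


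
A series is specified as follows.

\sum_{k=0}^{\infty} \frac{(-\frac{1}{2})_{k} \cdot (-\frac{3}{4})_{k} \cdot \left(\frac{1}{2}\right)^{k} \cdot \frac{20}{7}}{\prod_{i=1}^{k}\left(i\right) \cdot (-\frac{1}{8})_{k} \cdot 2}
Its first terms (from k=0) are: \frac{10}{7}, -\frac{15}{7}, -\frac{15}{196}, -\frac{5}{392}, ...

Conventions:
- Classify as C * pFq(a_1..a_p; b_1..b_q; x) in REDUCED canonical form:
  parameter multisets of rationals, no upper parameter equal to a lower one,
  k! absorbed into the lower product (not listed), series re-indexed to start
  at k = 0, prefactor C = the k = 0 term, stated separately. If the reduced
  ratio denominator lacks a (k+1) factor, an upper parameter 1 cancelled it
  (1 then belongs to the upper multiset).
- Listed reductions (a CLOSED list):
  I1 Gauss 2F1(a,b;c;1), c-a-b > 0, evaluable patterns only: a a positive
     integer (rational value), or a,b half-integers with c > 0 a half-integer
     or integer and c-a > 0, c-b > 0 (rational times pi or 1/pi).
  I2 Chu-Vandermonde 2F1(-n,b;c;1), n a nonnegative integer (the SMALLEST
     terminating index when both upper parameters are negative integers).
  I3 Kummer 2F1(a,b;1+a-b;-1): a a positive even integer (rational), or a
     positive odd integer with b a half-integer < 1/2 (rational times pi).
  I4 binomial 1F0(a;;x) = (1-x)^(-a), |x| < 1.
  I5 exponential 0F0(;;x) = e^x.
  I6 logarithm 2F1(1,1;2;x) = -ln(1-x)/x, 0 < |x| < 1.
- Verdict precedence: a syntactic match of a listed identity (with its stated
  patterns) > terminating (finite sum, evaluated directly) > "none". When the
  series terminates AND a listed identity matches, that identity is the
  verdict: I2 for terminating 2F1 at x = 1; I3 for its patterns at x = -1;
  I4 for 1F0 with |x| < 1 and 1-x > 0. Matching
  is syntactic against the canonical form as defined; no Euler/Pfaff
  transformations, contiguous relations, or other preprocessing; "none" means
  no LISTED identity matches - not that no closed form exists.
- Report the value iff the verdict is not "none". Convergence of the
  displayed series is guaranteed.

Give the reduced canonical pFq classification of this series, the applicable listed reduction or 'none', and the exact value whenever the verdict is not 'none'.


x = \frac{1}{2} here; the reduced form reads 2F1, upper {-\frac{3}{4}, -\frac{1}{2}}, lower {-\frac{1}{8}}, C = \frac{10}{7}. Verdict: none (x = \frac{1}{2}): each listed identity misses the multisets {-\frac{3}{4}, -\frac{1}{2}} ; {-\frac{1}{8}}.

Key step: with t_0 = \frac{10}{7}, the product of the first k integers (prefactor 10/7) is k!.
Term ratio: r(k) = \frac{1}{2} * (k-\frac{3}{4}) (k-\frac{1}{2}) / [(k-\frac{1}{8}) (k+1)] - rational; roots negated = parameters, x = \frac{1}{2}, C = \frac{10}{7}.


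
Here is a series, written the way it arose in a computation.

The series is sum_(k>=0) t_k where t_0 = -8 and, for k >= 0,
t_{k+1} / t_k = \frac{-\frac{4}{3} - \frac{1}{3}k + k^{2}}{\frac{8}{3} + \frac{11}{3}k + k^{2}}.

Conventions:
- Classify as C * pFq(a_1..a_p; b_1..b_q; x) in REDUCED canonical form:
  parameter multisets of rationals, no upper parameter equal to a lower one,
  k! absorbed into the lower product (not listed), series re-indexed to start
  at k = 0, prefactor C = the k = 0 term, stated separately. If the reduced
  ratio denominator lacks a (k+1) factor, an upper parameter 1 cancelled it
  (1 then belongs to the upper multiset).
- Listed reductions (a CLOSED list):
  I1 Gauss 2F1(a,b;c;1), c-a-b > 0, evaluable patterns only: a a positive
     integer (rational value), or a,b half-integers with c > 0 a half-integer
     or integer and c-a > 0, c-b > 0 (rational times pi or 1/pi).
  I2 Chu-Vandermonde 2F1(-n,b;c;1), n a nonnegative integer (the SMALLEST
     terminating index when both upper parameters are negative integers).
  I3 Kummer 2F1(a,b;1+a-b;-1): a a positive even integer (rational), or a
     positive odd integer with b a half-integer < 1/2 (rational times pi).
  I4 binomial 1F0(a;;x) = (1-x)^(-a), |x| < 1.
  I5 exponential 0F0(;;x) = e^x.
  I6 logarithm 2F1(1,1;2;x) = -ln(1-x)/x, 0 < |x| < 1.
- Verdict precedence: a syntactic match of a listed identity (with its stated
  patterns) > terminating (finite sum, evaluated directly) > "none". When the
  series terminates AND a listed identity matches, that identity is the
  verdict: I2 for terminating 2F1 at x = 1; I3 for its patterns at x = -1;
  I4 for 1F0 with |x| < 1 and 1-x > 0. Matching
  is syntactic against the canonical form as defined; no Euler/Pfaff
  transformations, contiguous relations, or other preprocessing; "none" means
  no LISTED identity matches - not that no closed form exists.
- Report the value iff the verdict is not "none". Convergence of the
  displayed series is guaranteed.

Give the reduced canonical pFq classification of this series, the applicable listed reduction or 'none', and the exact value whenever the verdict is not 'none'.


Classification (C = -8): 2F1 with upper {-\frac{4}{3}, 1}, lower {\frac{8}{3}}, argument x = 1. Verdict: this is Gauss (I1, integer-parameter pattern) (x = 1: the Gamma ratio telescopes since c-a-b = 3 > 0 and a = 1 in Z>0). Sum: -\frac{40}{9}.

Key step: from the first term -8: the expanded ratio factors over Q; prefactor -8, roots give parameters.
Ratio: r(k) = 1 * (k-\frac{4}{3}) (k+1) / [(k+\frac{8}{3}) (k+1)] - poly over poly, x = 1 from leading terms; C = -8 at k = 0.


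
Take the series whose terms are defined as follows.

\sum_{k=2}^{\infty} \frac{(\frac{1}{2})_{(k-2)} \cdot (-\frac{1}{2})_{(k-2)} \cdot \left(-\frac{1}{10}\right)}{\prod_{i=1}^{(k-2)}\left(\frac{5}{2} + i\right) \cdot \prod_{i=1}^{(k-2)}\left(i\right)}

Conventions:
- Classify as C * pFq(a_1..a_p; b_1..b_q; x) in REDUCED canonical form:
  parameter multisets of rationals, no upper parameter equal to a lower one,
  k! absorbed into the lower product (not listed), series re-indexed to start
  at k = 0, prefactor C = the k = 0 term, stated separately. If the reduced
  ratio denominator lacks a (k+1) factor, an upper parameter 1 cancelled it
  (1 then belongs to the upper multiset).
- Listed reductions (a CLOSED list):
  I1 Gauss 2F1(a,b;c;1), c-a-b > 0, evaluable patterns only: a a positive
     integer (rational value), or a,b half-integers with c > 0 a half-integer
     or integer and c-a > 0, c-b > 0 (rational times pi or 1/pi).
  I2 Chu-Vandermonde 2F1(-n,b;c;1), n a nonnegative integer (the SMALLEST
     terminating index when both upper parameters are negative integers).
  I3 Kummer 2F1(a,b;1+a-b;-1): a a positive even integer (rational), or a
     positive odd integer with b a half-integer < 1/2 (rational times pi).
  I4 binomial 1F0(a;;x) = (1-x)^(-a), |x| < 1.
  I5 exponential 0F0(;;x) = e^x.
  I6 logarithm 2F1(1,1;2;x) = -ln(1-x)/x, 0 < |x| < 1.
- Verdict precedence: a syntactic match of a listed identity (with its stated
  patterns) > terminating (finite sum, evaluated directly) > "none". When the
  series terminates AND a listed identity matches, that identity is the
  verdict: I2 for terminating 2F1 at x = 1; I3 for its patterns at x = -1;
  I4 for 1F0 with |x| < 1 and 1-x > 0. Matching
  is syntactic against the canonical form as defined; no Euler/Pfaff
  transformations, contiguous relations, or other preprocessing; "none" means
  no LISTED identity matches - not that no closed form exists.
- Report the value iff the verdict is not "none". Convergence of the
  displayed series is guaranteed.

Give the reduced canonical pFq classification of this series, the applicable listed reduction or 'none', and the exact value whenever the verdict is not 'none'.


x = 1 here; the reduced form reads 2F1, upper {-\frac{1}{2}, \frac{1}{2}}, lower {\frac{7}{2}}, C = -\frac{1}{10}. Verdict: this is Gauss's theorem I1 (half-integer case) (x = 1; upper {-\frac{1}{2}, \frac{1}{2}} half-integers, c = \frac{7}{2} in the evaluable pattern). Exact value: \left(-\frac{15}{512}\right) \cdot \pi.

Structural cue: t_0 = -\frac{1}{10} here, and the lower running product (C = -1/10) is a rising factorial.
Consecutive-term ratio: r(k) = 1 * (k-\frac{1}{2}) (k+\frac{1}{2}) / [(k+\frac{7}{2}) (k+1)] - rational in k, leading ratio 1; with t_0 = -\frac{1}{10}, classification follows.


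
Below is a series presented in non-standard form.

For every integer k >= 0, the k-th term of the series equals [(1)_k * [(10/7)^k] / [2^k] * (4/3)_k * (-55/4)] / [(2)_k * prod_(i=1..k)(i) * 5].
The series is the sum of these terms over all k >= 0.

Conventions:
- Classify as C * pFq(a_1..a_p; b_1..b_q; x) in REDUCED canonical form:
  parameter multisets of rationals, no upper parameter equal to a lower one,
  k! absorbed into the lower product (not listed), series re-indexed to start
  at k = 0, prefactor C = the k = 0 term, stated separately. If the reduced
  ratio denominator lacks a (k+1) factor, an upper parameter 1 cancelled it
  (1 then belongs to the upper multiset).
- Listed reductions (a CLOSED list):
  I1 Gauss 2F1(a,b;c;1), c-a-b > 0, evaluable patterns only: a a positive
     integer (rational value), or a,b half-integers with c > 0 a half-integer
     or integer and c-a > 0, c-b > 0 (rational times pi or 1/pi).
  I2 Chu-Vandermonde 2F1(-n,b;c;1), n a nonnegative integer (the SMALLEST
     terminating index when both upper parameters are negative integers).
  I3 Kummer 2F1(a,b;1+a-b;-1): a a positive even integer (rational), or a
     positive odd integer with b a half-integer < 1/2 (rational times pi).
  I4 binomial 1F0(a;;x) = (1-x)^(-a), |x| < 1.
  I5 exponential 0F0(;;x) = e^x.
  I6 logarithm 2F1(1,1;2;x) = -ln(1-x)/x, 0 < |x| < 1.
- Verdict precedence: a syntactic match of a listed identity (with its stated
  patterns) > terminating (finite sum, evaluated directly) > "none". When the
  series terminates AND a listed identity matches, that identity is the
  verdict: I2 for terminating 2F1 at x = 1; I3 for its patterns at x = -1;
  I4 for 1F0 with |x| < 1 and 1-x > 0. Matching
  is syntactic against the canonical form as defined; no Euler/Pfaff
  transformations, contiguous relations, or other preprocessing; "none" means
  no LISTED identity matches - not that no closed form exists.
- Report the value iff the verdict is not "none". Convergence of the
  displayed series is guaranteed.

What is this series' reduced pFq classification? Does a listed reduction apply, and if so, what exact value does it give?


Canonical form: C = -11/4 times 2F1 with upper {1, 4/3}, lower {2}, x = 5/7. Verdict: no listed reduction: x = 5/7 and upper {1, 4/3} fail every I1-I6 pattern.

Structural cue: t_0 = -11/4 here, and the two k-th powers (prefactor -11/4) combine into one argument.
Ratio: r(k) = (5/7) * (k+1) (k+4/3) / [(k+2) (k+1)] - poly over poly, x = (5/7) from leading terms; C = -11/4 at k = 0.


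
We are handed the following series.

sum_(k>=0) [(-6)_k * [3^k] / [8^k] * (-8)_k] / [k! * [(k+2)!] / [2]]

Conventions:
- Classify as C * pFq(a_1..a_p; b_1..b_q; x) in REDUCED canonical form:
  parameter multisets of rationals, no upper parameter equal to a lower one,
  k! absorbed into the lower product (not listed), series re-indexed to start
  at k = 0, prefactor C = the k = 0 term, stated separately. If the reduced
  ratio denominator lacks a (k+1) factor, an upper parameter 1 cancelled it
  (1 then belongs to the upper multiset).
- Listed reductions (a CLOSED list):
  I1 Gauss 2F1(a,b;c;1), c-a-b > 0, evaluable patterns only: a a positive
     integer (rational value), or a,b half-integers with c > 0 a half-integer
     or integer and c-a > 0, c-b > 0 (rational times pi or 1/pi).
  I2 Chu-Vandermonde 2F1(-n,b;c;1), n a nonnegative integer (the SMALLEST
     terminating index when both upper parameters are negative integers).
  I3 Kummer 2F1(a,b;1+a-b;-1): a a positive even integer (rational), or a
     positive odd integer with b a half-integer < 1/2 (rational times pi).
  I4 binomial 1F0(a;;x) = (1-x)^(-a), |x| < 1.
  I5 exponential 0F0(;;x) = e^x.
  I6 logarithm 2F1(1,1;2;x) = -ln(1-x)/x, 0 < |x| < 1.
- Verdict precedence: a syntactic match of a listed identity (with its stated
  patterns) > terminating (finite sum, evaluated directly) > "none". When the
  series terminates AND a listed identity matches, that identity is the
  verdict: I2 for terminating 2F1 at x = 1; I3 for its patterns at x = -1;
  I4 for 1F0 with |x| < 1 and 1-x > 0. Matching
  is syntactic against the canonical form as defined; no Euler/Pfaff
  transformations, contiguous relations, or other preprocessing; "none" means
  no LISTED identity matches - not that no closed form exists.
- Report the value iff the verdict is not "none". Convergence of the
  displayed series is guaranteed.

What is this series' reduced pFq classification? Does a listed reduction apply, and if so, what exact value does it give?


With C = 1: the canonical form is 2F1(-8, -6; 3; 3/8). Verdict: terminating (-6 upstairs). 7 nonzero terms in all; added directly. Exact value: 6358489/262144.

Key step: x = (3/8) and the denominator's factorial ratio (prefactor 1) is a lower Pochhammer.
Step ratio: r(k) = (3/8) * (k-8) (k-6) / [(k+3) (k+1)] - rational in k, leading ratio (3/8); with t_0 = 1, classification follows.


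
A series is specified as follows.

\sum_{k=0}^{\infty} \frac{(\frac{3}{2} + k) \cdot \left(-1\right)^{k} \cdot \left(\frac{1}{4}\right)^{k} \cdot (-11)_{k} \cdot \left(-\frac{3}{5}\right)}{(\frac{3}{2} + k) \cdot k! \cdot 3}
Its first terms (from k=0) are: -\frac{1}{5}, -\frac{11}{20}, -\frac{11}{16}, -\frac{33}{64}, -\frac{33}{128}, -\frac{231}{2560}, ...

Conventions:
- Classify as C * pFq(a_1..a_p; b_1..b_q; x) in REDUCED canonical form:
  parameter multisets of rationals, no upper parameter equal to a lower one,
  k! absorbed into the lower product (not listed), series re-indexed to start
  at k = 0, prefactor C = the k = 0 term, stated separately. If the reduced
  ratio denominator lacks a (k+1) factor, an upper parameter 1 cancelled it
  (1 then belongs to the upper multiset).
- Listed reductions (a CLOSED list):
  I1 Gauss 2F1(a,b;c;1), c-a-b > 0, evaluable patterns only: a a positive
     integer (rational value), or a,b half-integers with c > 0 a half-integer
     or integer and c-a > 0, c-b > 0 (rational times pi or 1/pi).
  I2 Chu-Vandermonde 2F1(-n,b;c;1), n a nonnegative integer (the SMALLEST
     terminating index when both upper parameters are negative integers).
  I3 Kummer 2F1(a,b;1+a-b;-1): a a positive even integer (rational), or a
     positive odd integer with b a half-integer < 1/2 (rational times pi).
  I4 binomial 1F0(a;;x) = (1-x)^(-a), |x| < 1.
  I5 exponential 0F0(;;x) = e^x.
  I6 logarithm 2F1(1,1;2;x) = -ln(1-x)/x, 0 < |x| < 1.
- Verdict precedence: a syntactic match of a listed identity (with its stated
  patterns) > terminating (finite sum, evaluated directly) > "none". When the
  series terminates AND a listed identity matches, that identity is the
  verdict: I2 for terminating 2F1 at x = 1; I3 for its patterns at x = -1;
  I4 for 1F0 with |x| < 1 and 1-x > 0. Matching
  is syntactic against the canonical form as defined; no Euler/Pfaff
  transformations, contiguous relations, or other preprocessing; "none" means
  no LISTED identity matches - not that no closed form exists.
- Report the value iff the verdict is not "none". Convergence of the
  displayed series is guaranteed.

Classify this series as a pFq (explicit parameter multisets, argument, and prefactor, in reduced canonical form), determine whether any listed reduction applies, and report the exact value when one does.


Canonical form: C = -\frac{1}{5} times 1F0 with upper {-11}, lower {-}, x = -\frac{1}{4}. Verdict (x = -\frac{1}{4}): the I4 binomial reduction applies (the 1F0 binomial series: exponent 11, x = -\frac{1}{4}). Exact value: -\frac{9765625}{4194304}.

The tell: from the first term -\frac{1}{5}: the constant factors (prefactor -1/5) combine into one prefactor.
Ratio: r(k) = -\frac{1}{4} * (k-11) / [(k+1)] - rational; roots negated = parameters, x = -\frac{1}{4}, C = -\frac{1}{5}.


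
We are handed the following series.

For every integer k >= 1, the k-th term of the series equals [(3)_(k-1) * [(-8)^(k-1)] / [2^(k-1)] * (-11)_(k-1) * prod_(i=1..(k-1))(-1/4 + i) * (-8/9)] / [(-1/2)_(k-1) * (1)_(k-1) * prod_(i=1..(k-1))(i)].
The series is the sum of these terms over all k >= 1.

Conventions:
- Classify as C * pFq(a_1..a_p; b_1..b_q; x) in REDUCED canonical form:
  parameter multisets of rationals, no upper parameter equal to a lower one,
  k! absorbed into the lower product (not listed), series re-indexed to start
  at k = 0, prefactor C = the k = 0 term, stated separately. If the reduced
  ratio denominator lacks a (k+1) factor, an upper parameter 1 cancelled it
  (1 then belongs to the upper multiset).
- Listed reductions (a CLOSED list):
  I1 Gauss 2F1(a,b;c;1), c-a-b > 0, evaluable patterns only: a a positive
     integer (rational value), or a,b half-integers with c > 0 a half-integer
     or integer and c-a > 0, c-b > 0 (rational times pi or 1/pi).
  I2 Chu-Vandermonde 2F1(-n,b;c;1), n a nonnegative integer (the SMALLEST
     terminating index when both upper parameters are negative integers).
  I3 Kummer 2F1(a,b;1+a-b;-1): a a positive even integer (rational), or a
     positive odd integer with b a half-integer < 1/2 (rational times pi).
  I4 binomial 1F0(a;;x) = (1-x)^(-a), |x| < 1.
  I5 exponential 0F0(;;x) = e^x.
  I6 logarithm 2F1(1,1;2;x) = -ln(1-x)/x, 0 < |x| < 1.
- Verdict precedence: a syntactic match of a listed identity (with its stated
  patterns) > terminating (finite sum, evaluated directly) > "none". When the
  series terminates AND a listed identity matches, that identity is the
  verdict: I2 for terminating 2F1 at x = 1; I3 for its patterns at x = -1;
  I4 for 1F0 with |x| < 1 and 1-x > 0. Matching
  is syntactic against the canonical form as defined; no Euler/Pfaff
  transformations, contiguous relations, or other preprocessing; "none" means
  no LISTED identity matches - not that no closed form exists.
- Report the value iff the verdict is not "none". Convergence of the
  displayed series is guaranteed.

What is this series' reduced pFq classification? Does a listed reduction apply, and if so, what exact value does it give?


At argument -4: a 3F2 with upper {-11, 3/4, 3}, lower {-1/2, 1}, scaled by C = -8/9. Verdict: terminating - no listed pattern fits, but -11 in the upper list cuts the series at k = 11; direct evaluation. Exact value: 3976754326936/39.

The tell: t_0 = -8/9 here, and the running product (C = -8/9) telescopes to a rising factorial.
Consecutive-term ratio: r(k) = (-4) * (k-11) (k+3/4) (k+3) / [(k-1/2) (k+1) (k+1)] - rational in k. x = (-4); t_0 = -8/9; negate the roots.


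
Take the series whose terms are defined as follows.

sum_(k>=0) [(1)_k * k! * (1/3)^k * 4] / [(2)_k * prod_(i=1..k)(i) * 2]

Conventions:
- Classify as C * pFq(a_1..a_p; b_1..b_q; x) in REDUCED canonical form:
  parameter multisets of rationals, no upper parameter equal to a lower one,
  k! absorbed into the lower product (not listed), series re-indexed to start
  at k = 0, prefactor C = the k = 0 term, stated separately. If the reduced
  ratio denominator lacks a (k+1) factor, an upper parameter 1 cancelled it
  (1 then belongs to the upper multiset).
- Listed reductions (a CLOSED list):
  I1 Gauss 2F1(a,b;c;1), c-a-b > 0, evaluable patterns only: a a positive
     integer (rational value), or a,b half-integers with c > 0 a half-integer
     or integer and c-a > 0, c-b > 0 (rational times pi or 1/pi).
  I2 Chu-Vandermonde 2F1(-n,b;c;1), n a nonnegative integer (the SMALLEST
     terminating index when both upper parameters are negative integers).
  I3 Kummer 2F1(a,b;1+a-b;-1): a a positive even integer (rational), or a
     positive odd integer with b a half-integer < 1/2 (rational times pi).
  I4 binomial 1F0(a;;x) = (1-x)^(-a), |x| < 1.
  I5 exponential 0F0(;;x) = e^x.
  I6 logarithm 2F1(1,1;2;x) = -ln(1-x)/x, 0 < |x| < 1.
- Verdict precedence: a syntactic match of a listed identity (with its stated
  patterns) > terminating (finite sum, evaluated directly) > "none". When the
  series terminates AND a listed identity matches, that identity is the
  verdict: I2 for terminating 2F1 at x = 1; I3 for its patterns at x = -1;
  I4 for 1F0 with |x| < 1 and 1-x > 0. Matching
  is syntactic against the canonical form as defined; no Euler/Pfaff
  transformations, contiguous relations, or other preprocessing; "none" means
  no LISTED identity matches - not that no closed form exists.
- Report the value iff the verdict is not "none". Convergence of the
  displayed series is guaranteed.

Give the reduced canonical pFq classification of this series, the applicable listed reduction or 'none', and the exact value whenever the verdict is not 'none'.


With C = 2: the canonical form is 2F1(1, 1; 2; 1/3). Verdict at x = 1/3: the logarithmic series (I6) matches (the logarithm: parameters (1,1;2), x = 1/3). Value: (-6) * ln(2/3).

Key step: x = (1/3) and the product of the first k integers (prefactor 2) is k!.
Ratio: r(k) = (1/3) * (k+1) (k+1) / [(k+2) (k+1)] - rational; roots negated = parameters, x = (1/3), C = 2.


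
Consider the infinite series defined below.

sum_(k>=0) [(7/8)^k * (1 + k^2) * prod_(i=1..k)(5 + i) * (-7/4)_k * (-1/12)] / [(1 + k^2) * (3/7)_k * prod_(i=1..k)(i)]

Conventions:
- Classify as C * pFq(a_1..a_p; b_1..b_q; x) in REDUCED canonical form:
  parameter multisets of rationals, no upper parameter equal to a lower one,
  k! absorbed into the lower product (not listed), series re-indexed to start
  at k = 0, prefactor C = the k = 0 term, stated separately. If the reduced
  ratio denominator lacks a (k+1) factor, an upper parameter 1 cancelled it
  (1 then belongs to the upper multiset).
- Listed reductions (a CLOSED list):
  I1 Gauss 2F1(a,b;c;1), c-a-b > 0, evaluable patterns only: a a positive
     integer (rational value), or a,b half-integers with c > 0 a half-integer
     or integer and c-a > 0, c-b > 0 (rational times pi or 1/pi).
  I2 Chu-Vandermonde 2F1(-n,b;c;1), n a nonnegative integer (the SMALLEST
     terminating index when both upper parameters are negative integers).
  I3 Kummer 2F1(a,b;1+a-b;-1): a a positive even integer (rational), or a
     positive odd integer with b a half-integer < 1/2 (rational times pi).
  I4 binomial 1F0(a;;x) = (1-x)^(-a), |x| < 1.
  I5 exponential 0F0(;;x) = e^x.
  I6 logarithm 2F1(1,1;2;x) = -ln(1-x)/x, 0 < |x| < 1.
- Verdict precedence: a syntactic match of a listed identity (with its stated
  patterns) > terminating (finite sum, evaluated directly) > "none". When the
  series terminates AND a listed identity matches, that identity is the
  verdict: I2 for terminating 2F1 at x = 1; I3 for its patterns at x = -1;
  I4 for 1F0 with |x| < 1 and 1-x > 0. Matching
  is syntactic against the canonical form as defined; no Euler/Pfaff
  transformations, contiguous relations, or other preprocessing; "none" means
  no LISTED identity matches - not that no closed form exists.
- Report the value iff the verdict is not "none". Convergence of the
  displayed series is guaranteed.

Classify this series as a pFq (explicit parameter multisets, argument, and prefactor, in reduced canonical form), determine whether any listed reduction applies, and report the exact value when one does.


x = 7/8 here; the reduced form reads 2F1, upper {-7/4, 6}, lower {3/7}, C = -1/12. Verdict: no listed reduction: x = 7/8 and upper {-7/4, 6} fail every I1-I6 pattern.

Key step: from the first term -1/12: the product of the first k integers (C = -1/12, x = 7/8) is k!.
Term ratio: r(k) = (7/8) * (k-7/4) (k+6) / [(k+3/7) (k+1)] ; factor over Q: parameters, x = (7/8), and C = -1/12.


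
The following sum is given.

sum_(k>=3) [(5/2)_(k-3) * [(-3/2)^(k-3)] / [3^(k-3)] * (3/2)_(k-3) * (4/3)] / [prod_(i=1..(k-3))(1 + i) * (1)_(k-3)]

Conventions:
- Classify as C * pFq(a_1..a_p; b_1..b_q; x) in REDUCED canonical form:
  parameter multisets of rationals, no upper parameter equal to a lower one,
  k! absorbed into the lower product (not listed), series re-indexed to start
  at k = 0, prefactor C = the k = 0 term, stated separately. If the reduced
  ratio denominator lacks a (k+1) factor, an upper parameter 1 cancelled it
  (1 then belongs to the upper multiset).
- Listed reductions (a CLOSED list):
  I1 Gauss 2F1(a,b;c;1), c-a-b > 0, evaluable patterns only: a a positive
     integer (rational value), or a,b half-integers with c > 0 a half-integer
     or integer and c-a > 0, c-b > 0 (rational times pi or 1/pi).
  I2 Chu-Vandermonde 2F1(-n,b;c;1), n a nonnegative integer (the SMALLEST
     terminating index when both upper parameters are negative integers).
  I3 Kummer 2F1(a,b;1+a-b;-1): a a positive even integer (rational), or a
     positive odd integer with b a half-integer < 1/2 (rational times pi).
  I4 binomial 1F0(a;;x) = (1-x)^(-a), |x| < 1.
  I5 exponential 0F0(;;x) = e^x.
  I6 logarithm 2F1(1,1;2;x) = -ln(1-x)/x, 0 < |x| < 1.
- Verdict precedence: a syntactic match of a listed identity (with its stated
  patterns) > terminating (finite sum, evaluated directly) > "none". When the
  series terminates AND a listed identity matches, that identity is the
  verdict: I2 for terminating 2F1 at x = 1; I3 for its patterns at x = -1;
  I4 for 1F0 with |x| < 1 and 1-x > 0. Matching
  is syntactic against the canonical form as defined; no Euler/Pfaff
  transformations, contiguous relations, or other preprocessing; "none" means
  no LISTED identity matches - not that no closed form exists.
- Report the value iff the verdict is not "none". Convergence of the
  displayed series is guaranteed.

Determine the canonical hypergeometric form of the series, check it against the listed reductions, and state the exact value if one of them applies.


Classification (C = 4/3): 2F1 with upper {3/2, 5/2}, lower {2}, argument x = -1/2. Verdict: no listed reduction: x = -1/2 and upper {3/2, 5/2} fail every I1-I6 pattern.

Key step: x = (-1/2) and the lower running product (C = 4/3) is a rising factorial.
Step ratio: r(k) = (-1/2) * (k+3/2) (k+5/2) / [(k+2) (k+1)] - rational in k, leading ratio (-1/2); with t_0 = 4/3, classification follows.


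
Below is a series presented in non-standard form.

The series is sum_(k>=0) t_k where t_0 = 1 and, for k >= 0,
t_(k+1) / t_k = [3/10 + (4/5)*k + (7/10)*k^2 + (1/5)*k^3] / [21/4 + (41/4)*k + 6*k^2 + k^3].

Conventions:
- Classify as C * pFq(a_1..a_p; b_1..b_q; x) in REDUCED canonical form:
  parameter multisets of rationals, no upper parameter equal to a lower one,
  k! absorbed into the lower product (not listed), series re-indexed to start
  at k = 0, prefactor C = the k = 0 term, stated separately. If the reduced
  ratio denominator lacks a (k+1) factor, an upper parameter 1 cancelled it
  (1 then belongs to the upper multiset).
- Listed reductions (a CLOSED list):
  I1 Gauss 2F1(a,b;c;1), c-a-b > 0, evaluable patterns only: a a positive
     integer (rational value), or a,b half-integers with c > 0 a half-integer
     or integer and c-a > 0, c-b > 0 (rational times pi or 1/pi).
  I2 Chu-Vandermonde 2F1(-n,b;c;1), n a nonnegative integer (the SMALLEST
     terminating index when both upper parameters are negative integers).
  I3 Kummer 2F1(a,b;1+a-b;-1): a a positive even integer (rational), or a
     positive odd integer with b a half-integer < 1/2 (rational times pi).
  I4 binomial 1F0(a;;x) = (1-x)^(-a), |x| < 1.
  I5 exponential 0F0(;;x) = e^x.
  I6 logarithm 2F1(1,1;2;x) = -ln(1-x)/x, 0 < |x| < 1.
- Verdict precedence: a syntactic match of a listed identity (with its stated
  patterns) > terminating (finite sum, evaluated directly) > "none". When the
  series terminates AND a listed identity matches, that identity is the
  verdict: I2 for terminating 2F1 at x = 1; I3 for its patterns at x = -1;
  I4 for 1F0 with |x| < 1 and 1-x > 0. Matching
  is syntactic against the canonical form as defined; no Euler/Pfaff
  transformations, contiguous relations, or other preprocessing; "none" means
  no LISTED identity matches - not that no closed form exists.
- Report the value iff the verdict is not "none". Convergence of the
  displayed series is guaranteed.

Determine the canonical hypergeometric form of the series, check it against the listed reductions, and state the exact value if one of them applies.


Canonical form: C = 1 times 2F1 with upper {1, 1}, lower {7/2}, x = 1/5. Verdict: none - this 2F1 at x = 1/5 matches no listed pattern, and upper {1, 1} holds no stopper.

Key observation: t_0 being 1, cancel k + 3/2 from the displayed ratio first; then C = 1, x = 1/5.
Step ratio: r(k) = (1/5) * (k+1) (k+1) / [(k+7/2) (k+1)] ; factor over Q: parameters, x = (1/5), and C = 1.
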